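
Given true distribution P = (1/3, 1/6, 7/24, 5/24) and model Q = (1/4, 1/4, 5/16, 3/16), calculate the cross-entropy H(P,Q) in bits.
1.9926 bits

Cross-entropy: H(P,Q) = -Σ p(x) log q(x)

Alternatively: H(P,Q) = H(P) + D_KL(P||Q)
H(P) = 1.9491 bits
D_KL(P||Q) = 0.0435 bits

H(P,Q) = 1.9491 + 0.0435 = 1.9926 bits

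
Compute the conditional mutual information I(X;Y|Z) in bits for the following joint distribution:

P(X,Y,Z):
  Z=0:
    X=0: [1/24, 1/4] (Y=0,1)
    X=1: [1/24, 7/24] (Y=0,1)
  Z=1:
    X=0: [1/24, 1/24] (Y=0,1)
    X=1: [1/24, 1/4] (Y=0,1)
0.0310 bits

Conditional mutual information: I(X;Y|Z) = H(X|Z) + H(Y|Z) - H(X,Y|Z)

H(Z) = 0.9544
H(X,Z) = 1.8640 → H(X|Z) = 0.9096
H(Y,Z) = 1.5951 → H(Y|Z) = 0.6406
H(X,Y,Z) = 2.4737 → H(X,Y|Z) = 1.5192

I(X;Y|Z) = 0.9096 + 0.6406 - 1.5192 = 0.0310 bits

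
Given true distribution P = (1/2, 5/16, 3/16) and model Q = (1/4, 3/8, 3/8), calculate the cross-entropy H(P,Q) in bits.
1.7075 bits

Cross-entropy: H(P,Q) = -Σ p(x) log q(x)

Alternatively: H(P,Q) = H(P) + D_KL(P||Q)
H(P) = 1.4772 bits
D_KL(P||Q) = 0.2303 bits

H(P,Q) = 1.4772 + 0.2303 = 1.7075 bits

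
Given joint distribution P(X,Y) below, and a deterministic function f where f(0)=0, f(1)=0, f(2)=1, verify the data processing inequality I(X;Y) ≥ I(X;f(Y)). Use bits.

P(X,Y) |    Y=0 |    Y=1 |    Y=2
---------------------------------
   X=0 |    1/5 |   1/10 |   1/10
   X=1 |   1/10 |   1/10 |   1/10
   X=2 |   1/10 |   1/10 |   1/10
I(X;Y) = 0.0200, I(X;f(Y)) = 0.0058, inequality holds: 0.0200 ≥ 0.0058

Data Processing Inequality: For any Markov chain X → Y → Z, we have I(X;Y) ≥ I(X;Z).

Here Z = f(Y) is a deterministic function of Y, forming X → Y → Z.

Original I(X;Y) = 0.0200 bits

After applying f:
P(X,Z) where Z=f(Y):
- P(X,Z=0) = P(X,Y=0) + P(X,Y=1)
- P(X,Z=1) = P(X,Y=2)

I(X;Z) = I(X;f(Y)) = 0.0058 bits

Verification: 0.0200 ≥ 0.0058 ✓

Information cannot be created by processing; the function f can only lose information about X.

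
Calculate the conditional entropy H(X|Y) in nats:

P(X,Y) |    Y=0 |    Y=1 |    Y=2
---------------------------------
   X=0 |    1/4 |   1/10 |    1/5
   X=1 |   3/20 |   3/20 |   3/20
0.6719 nats

Using the chain rule: H(X|Y) = H(X,Y) - H(Y)

First, compute H(X,Y) = 1.7524 nats

Marginal P(Y) = (2/5, 1/4, 7/20)
H(Y) = 1.0805 nats

H(X|Y) = H(X,Y) - H(Y) = 1.7524 - 1.0805 = 0.6719 nats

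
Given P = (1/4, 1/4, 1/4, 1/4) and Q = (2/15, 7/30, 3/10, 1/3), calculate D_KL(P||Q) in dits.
0.0247 dits

KL divergence: D_KL(P||Q) = Σ p(x) log(p(x)/q(x))

Computing term by term:
  x=0: 1/4 × log_10[(1/4)/(2/15)] = 1/4 × 0.2730 = 0.0683
  x=1: 1/4 × log_10[(1/4)/(7/30)] = 1/4 × 0.0300 = 0.0075
  x=2: 1/4 × log_10[(1/4)/(3/10)] = 1/4 × -0.0792 = -0.0198
  x=3: 1/4 × log_10[(1/4)/(1/3)] = 1/4 × -0.1249 = -0.0312

D_KL(P||Q) = 0.0247 dits

Note: KL divergence is always non-negative and equals 0 iff P = Q.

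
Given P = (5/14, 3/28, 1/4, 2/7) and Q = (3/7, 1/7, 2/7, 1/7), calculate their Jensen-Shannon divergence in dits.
0.0068 dits

Jensen-Shannon divergence is:
JSD(P||Q) = 0.5 × D_KL(P||M) + 0.5 × D_KL(Q||M)
where M = 0.5 × (P + Q) is the mixture distribution.

M = 0.5 × (5/14, 3/28, 1/4, 2/7) + 0.5 × (3/7, 1/7, 2/7, 1/7) = (11/28, 1/8, 0.267857, 3/14)

D_KL(P||M) = 0.0063 dits
D_KL(Q||M) = 0.0073 dits

JSD(P||Q) = 0.5 × 0.0063 + 0.5 × 0.0073 = 0.0068 dits

Unlike KL divergence, JSD is symmetric and bounded: 0 ≤ JSD ≤ log(2).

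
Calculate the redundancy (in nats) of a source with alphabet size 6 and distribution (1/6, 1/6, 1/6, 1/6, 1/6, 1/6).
0.0000 nats

Redundancy measures how far a source is from maximum entropy:
R = H_max - H(X)

Maximum entropy for 6 symbols: H_max = log_e(6) = 1.7918 nats
Actual entropy: H(X) = 1.7918 nats
Redundancy: R = 1.7918 - 1.7918 = 0.0000 nats

This redundancy represents potential for compression: the source could be compressed by 0.0000 nats per symbol.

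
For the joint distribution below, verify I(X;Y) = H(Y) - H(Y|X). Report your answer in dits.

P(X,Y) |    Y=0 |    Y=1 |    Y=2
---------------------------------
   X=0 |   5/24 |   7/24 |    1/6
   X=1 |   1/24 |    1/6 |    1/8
I(X;Y) = 0.0105 dits

Mutual information has multiple equivalent forms:
- I(X;Y) = H(X) - H(X|Y)
- I(X;Y) = H(Y) - H(Y|X)
- I(X;Y) = H(X) + H(Y) - H(X,Y)

Computing all quantities:
H(X) = 0.2764, H(Y) = 0.4619, H(X,Y) = 0.7278
H(X|Y) = 0.2659, H(Y|X) = 0.4513

Verification:
H(X) - H(X|Y) = 0.2764 - 0.2659 = 0.0105
H(Y) - H(Y|X) = 0.4619 - 0.4513 = 0.0105
H(X) + H(Y) - H(X,Y) = 0.2764 + 0.4619 - 0.7278 = 0.0105

All forms give I(X;Y) = 0.0105 dits. ✓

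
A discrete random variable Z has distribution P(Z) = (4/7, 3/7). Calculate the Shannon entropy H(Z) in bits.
0.9852 bits

Shannon entropy is H(X) = -Σ p(x) log p(x).

For P = (4/7, 3/7):
H = -4/7 × log_2(4/7) -3/7 × log_2(3/7)
H = 0.9852 bits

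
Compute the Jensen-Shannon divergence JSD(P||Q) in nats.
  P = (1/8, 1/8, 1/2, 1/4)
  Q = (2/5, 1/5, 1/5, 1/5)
0.0768 nats

Jensen-Shannon divergence is:
JSD(P||Q) = 0.5 × D_KL(P||M) + 0.5 × D_KL(Q||M)
where M = 0.5 × (P + Q) is the mixture distribution.

M = 0.5 × (1/8, 1/8, 1/2, 1/4) + 0.5 × (2/5, 1/5, 1/5, 1/5) = (0.2625, 0.1625, 7/20, 9/40)

D_KL(P||M) = 0.0791 nats
D_KL(Q||M) = 0.0745 nats

JSD(P||Q) = 0.5 × 0.0791 + 0.5 × 0.0745 = 0.0768 nats

Unlike KL divergence, JSD is symmetric and bounded: 0 ≤ JSD ≤ log(2).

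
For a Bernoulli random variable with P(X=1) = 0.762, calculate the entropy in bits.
0.7917 bits

The binary entropy function is:
H(p) = -p log(p) - (1-p) log(1-p)

H(0.762) = -0.762 × log_2(0.762) - 0.238 × log_2(0.238)
H(0.762) = 0.7917 bits

Note: Binary entropy is maximized at p=0.5 (H=1 bit) and minimized at p=0 or p=1 (H=0).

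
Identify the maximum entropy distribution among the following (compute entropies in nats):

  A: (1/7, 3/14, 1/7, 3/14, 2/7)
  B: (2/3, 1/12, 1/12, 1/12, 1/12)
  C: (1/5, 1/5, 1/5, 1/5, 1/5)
C

For a discrete distribution over n outcomes, entropy is maximized by the uniform distribution.

Computing entropies:
H(A) = 1.5741 nats
H(B) = 1.0986 nats
H(C) = 1.6094 nats

The uniform distribution (where all probabilities equal 1/5) achieves the maximum entropy of log_e(5) = 1.6094 nats.

Distribution C has the highest entropy.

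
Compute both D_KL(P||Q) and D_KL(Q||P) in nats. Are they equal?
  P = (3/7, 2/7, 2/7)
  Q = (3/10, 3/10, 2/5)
D_KL(P||Q) = 0.0428, D_KL(Q||P) = 0.0422

KL divergence is not symmetric: D_KL(P||Q) ≠ D_KL(Q||P) in general.

D_KL(P||Q) = 0.0428 nats
D_KL(Q||P) = 0.0422 nats

No, they are not equal!

This asymmetry is why KL divergence is not a true distance metric.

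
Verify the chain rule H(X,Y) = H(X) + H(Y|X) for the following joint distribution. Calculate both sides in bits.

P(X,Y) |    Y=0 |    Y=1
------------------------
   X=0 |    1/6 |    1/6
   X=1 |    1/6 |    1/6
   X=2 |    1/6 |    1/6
H(X,Y) = 2.5850, H(X) = 1.5850, H(Y|X) = 1.0000 (all in bits)

Chain rule: H(X,Y) = H(X) + H(Y|X)

Left side — joint entropy directly:
H(X,Y) = -Σ p(x,y) log p(x,y) = 2.5850 bits

Right side — compute H(Y|X) from the conditional distributions:
P(X) = (1/3, 1/3, 1/3), so H(X) = 1.5850 bits
H(Y|X) = Σ_x P(X=x) · H(Y|X=x):
  P(Y|X=0) = (1/2, 1/2), H(Y|X=0) = 1.0000, weight P(X=0) = 1/3
  P(Y|X=1) = (1/2, 1/2), H(Y|X=1) = 1.0000, weight P(X=1) = 1/3
  P(Y|X=2) = (1/2, 1/2), H(Y|X=2) = 1.0000, weight P(X=2) = 1/3
H(Y|X) = 1.0000 bits

H(X) + H(Y|X) = 1.5850 + 1.0000 = 2.5850 bits

Both sides equal 2.5850 bits. ✓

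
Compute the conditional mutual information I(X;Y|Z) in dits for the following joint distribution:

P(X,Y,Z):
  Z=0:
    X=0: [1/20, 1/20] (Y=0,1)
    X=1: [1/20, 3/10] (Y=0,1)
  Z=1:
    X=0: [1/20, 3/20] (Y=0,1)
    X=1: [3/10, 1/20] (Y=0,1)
0.0565 dits

Conditional mutual information: I(X;Y|Z) = H(X|Z) + H(Y|Z) - H(X,Y|Z)

H(Z) = 0.2989
H(X,Z) = 0.5589 → H(X|Z) = 0.2601
H(Y,Z) = 0.5589 → H(Y|Z) = 0.2601
H(X,Y,Z) = 0.7626 → H(X,Y|Z) = 0.4637

I(X;Y|Z) = 0.2601 + 0.2601 - 0.4637 = 0.0565 dits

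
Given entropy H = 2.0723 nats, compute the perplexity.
7.9431

Perplexity is e^H (or exp(H) for natural log).

H = 2.0723 nats
Perplexity = e^2.0723 = 7.9431

Interpretation: The model's uncertainty is equivalent to choosing uniformly among 7.9 options.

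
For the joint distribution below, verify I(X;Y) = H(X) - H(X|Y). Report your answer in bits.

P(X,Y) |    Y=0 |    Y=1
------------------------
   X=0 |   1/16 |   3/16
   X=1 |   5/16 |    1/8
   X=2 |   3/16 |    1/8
I(X;Y) = 0.1048 bits

Mutual information has multiple equivalent forms:
- I(X;Y) = H(X) - H(X|Y)
- I(X;Y) = H(Y) - H(Y|X)
- I(X;Y) = H(X) + H(Y) - H(X,Y)

Computing all quantities:
H(X) = 1.5462, H(Y) = 0.9887, H(X,Y) = 2.4300
H(X|Y) = 1.4413, H(Y|X) = 0.8839

Verification:
H(X) - H(X|Y) = 1.5462 - 1.4413 = 0.1048
H(Y) - H(Y|X) = 0.9887 - 0.8839 = 0.1048
H(X) + H(Y) - H(X,Y) = 1.5462 + 0.9887 - 2.4300 = 0.1048

All forms give I(X;Y) = 0.1048 bits. ✓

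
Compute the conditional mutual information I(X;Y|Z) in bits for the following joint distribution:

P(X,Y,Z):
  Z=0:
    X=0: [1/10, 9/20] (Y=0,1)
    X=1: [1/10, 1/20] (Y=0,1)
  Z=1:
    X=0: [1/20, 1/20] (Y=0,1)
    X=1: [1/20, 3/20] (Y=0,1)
0.1035 bits

Conditional mutual information: I(X;Y|Z) = H(X|Z) + H(Y|Z) - H(X,Y|Z)

H(Z) = 0.8813
H(X,Z) = 1.6815 → H(X|Z) = 0.8002
H(Y,Z) = 1.7610 → H(Y|Z) = 0.8797
H(X,Y,Z) = 2.4577 → H(X,Y|Z) = 1.5764

I(X;Y|Z) = 0.8002 + 0.8797 - 1.5764 = 0.1035 bits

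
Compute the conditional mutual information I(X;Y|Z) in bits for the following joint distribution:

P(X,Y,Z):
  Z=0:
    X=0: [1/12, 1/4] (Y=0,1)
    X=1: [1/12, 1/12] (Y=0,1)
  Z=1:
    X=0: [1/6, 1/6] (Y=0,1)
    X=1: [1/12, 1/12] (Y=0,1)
0.0221 bits

Conditional mutual information: I(X;Y|Z) = H(X|Z) + H(Y|Z) - H(X,Y|Z)

H(Z) = 1.0000
H(X,Z) = 1.9183 → H(X|Z) = 0.9183
H(Y,Z) = 1.9591 → H(Y|Z) = 0.9591
H(X,Y,Z) = 2.8554 → H(X,Y|Z) = 1.8554

I(X;Y|Z) = 0.9183 + 0.9591 - 1.8554 = 0.0221 bits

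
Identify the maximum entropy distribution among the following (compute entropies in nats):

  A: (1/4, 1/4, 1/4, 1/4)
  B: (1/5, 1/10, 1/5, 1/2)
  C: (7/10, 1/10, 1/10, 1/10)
A

For a discrete distribution over n outcomes, entropy is maximized by the uniform distribution.

Computing entropies:
H(A) = 1.3863 nats
H(B) = 1.2206 nats
H(C) = 0.9404 nats

The uniform distribution (where all probabilities equal 1/4) achieves the maximum entropy of log_e(4) = 1.3863 nats.

Distribution A has the highest entropy.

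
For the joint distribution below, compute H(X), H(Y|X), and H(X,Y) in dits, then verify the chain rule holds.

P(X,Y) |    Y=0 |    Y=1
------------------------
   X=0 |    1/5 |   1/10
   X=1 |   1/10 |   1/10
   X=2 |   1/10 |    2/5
H(X,Y) = 0.6990, H(X) = 0.4472, H(Y|X) = 0.2518 (all in dits)

Chain rule: H(X,Y) = H(X) + H(Y|X)

Left side — joint entropy directly:
H(X,Y) = -Σ p(x,y) log p(x,y) = 0.6990 dits

Right side — compute H(Y|X) from the conditional distributions:
P(X) = (3/10, 1/5, 1/2), so H(X) = 0.4472 dits
H(Y|X) = Σ_x P(X=x) · H(Y|X=x):
  P(Y|X=0) = (2/3, 1/3), H(Y|X=0) = 0.2764, weight P(X=0) = 3/10
  P(Y|X=1) = (1/2, 1/2), H(Y|X=1) = 0.3010, weight P(X=1) = 1/5
  P(Y|X=2) = (1/5, 4/5), H(Y|X=2) = 0.2173, weight P(X=2) = 1/2
H(Y|X) = 0.2518 dits

H(X) + H(Y|X) = 0.4472 + 0.2518 = 0.6990 dits

Both sides equal 0.6990 dits. ✓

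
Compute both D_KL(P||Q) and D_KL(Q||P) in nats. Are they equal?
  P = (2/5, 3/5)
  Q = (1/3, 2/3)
D_KL(P||Q) = 0.0097, D_KL(Q||P) = 0.0095

KL divergence is not symmetric: D_KL(P||Q) ≠ D_KL(Q||P) in general.

D_KL(P||Q) = 0.0097 nats
D_KL(Q||P) = 0.0095 nats

No, they are not equal!

This asymmetry is why KL divergence is not a true distance metric.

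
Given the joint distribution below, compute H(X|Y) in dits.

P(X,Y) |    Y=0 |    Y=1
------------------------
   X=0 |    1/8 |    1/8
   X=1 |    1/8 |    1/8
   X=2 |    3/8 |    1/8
0.4369 dits

Using the chain rule: H(X|Y) = H(X,Y) - H(Y)

First, compute H(X,Y) = 0.7242 dits

Marginal P(Y) = (5/8, 3/8)
H(Y) = 0.2873 dits

H(X|Y) = H(X,Y) - H(Y) = 0.7242 - 0.2873 = 0.4369 dits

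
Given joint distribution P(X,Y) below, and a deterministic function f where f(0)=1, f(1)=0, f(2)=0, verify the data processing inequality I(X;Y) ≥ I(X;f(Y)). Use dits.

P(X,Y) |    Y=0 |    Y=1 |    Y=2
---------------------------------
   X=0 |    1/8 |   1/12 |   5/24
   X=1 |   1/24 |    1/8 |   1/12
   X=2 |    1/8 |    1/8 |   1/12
I(X;Y) = 0.0221, I(X;f(Y)) = 0.0069, inequality holds: 0.0221 ≥ 0.0069

Data Processing Inequality: For any Markov chain X → Y → Z, we have I(X;Y) ≥ I(X;Z).

Here Z = f(Y) is a deterministic function of Y, forming X → Y → Z.

Original I(X;Y) = 0.0221 dits

After applying f:
P(X,Z) where Z=f(Y):
- P(X,Z=0) = P(X,Y=1) + P(X,Y=2)
- P(X,Z=1) = P(X,Y=0)

I(X;Z) = I(X;f(Y)) = 0.0069 dits

Verification: 0.0221 ≥ 0.0069 ✓

Information cannot be created by processing; the function f can only lose information about X.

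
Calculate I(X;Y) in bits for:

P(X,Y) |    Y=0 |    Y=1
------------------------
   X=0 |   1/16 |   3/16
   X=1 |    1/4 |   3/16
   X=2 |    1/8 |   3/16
0.0514 bits

Mutual information: I(X;Y) = H(X) + H(Y) - H(X,Y)

Marginals:
P(X) = (1/4, 7/16, 5/16), H(X) = 1.5462 bits
P(Y) = (7/16, 9/16), H(Y) = 0.9887 bits

Joint entropy: H(X,Y) = 2.4835 bits

I(X;Y) = 1.5462 + 0.9887 - 2.4835 = 0.0514 bits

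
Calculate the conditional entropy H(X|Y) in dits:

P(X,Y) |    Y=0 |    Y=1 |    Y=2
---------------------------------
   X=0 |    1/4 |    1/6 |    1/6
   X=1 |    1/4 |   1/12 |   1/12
0.2887 dits

Using the chain rule: H(X|Y) = H(X,Y) - H(Y)

First, compute H(X,Y) = 0.7403 dits

Marginal P(Y) = (1/2, 1/4, 1/4)
H(Y) = 0.4515 dits

H(X|Y) = H(X,Y) - H(Y) = 0.7403 - 0.4515 = 0.2887 dits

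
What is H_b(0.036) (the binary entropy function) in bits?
0.2236 bits

The binary entropy function is:
H(p) = -p log(p) - (1-p) log(1-p)

H(0.036) = -0.036 × log_2(0.036) - 0.964 × log_2(0.964)
H(0.036) = 0.2236 bits

Note: Binary entropy is maximized at p=0.5 (H=1 bit) and minimized at p=0 or p=1 (H=0).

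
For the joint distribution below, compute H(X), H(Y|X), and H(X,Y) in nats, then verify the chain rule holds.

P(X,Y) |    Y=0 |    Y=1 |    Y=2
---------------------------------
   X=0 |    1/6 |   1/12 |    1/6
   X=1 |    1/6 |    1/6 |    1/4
H(X,Y) = 1.7482, H(X) = 0.6792, H(Y|X) = 1.0690 (all in nats)

Chain rule: H(X,Y) = H(X) + H(Y|X)

Left side — joint entropy directly:
H(X,Y) = -Σ p(x,y) log p(x,y) = 1.7482 nats

Right side — compute H(Y|X) from the conditional distributions:
P(X) = (5/12, 7/12), so H(X) = 0.6792 nats
H(Y|X) = Σ_x P(X=x) · H(Y|X=x):
  P(Y|X=0) = (2/5, 1/5, 2/5), H(Y|X=0) = 1.0549, weight P(X=0) = 5/12
  P(Y|X=1) = (2/7, 2/7, 3/7), H(Y|X=1) = 1.0790, weight P(X=1) = 7/12
H(Y|X) = 1.0690 nats

H(X) + H(Y|X) = 0.6792 + 1.0690 = 1.7482 nats

Both sides equal 1.7482 nats. ✓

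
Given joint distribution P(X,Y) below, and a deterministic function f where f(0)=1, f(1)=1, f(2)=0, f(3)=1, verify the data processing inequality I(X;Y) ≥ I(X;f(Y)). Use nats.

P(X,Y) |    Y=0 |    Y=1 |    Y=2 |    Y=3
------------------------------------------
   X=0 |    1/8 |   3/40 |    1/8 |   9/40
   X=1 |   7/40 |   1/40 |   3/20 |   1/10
I(X;Y) = 0.0381, I(X;f(Y)) = 0.0070, inequality holds: 0.0381 ≥ 0.0070

Data Processing Inequality: For any Markov chain X → Y → Z, we have I(X;Y) ≥ I(X;Z).

Here Z = f(Y) is a deterministic function of Y, forming X → Y → Z.

Original I(X;Y) = 0.0381 nats

After applying f:
P(X,Z) where Z=f(Y):
- P(X,Z=0) = P(X,Y=2)
- P(X,Z=1) = P(X,Y=0) + P(X,Y=1) + P(X,Y=3)

I(X;Z) = I(X;f(Y)) = 0.0070 nats

Verification: 0.0381 ≥ 0.0070 ✓

Information cannot be created by processing; the function f can only lose information about X.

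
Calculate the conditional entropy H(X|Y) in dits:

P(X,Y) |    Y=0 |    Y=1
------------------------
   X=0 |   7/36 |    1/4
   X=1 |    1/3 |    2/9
0.2926 dits

Using the chain rule: H(X|Y) = H(X,Y) - H(Y)

First, compute H(X,Y) = 0.5930 dits

Marginal P(Y) = (19/36, 17/36)
H(Y) = 0.3004 dits

H(X|Y) = H(X,Y) - H(Y) = 0.5930 - 0.3004 = 0.2926 dits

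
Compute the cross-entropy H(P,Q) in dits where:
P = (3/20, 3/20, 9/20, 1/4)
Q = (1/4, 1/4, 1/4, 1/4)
0.6021 dits

Cross-entropy: H(P,Q) = -Σ p(x) log q(x)

Alternatively: H(P,Q) = H(P) + D_KL(P||Q)
H(P) = 0.5537 dits
D_KL(P||Q) = 0.0483 dits

H(P,Q) = 0.5537 + 0.0483 = 0.6021 dits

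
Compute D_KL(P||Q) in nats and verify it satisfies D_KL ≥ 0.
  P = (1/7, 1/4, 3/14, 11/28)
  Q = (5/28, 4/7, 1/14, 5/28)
0.3066 nats

KL divergence satisfies the Gibbs inequality: D_KL(P||Q) ≥ 0 for all distributions P, Q.

D_KL(P||Q) = Σ p(x) log(p(x)/q(x))
Term by term:
  x=0: 1/7 × log_e[(1/7)/(5/28)] = -0.0319
  x=1: 1/4 × log_e[(1/4)/(4/7)] = -0.2067
  x=2: 3/14 × log_e[(3/14)/(1/14)] = 0.2354
  x=3: 11/28 × log_e[(11/28)/(5/28)] = 0.3098
D_KL(P||Q) = 0.3066 nats

D_KL(P||Q) = 0.3066 ≥ 0 ✓

This non-negativity is a fundamental property: relative entropy cannot be negative because it measures how different Q is from P.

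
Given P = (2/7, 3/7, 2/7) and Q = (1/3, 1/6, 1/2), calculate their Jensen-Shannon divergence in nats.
0.0455 nats

Jensen-Shannon divergence is:
JSD(P||Q) = 0.5 × D_KL(P||M) + 0.5 × D_KL(Q||M)
where M = 0.5 × (P + Q) is the mixture distribution.

M = 0.5 × (2/7, 3/7, 2/7) + 0.5 × (1/3, 1/6, 1/2) = (0.309524, 0.297619, 11/28)

D_KL(P||M) = 0.0424 nats
D_KL(Q||M) = 0.0486 nats

JSD(P||Q) = 0.5 × 0.0424 + 0.5 × 0.0486 = 0.0455 nats

Unlike KL divergence, JSD is symmetric and bounded: 0 ≤ JSD ≤ log(2).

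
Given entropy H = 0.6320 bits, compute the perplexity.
1.5497

Perplexity is 2^H (or exp(H) for natural log).

H = 0.6320 bits
Perplexity = 2^0.6320 = 1.5497

Interpretation: The model's uncertainty is equivalent to choosing uniformly among 1.5 options.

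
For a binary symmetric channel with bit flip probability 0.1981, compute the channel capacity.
0.2819 bits

For a binary symmetric channel (BSC) with error probability p:
Capacity C = 1 - H(p) bits per symbol

where H(p) = -p log₂(p) - (1-p) log₂(1-p) is the binary entropy function.

H(0.1981) = 0.7181 bits
C = 1 - 0.7181 = 0.2819 bits per symbol

This means we can reliably transmit up to 0.2819 bits of information per channel use.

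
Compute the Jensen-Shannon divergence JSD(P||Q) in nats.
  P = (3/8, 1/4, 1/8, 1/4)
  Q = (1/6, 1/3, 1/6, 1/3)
0.0280 nats

Jensen-Shannon divergence is:
JSD(P||Q) = 0.5 × D_KL(P||M) + 0.5 × D_KL(Q||M)
where M = 0.5 × (P + Q) is the mixture distribution.

M = 0.5 × (3/8, 1/4, 1/8, 1/4) + 0.5 × (1/6, 1/3, 1/6, 1/3) = (0.270833, 7/24, 0.145833, 7/24)

D_KL(P||M) = 0.0257 nats
D_KL(Q||M) = 0.0304 nats

JSD(P||Q) = 0.5 × 0.0257 + 0.5 × 0.0304 = 0.0280 nats

Unlike KL divergence, JSD is symmetric and bounded: 0 ≤ JSD ≤ log(2).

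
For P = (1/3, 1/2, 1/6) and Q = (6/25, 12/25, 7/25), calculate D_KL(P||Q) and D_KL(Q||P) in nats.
D_KL(P||Q) = 0.0434, D_KL(Q||P) = 0.0468

KL divergence is not symmetric: D_KL(P||Q) ≠ D_KL(Q||P) in general.

D_KL(P||Q) = 0.0434 nats
D_KL(Q||P) = 0.0468 nats

No, they are not equal!

This asymmetry is why KL divergence is not a true distance metric.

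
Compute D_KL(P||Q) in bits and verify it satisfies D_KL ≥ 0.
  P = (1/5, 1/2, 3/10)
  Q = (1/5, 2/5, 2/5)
0.0365 bits

KL divergence satisfies the Gibbs inequality: D_KL(P||Q) ≥ 0 for all distributions P, Q.

D_KL(P||Q) = Σ p(x) log(p(x)/q(x))
Term by term:
  x=0: 1/5 × log_2[(1/5)/(1/5)] = 0.0000
  x=1: 1/2 × log_2[(1/2)/(2/5)] = 0.1610
  x=2: 3/10 × log_2[(3/10)/(2/5)] = -0.1245
D_KL(P||Q) = 0.0365 bits

D_KL(P||Q) = 0.0365 ≥ 0 ✓

This non-negativity is a fundamental property: relative entropy cannot be negative because it measures how different Q is from P.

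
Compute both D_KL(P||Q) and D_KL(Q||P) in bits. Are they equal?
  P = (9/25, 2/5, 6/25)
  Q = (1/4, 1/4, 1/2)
D_KL(P||Q) = 0.2065, D_KL(Q||P) = 0.2284

KL divergence is not symmetric: D_KL(P||Q) ≠ D_KL(Q||P) in general.

D_KL(P||Q) = 0.2065 bits
D_KL(Q||P) = 0.2284 bits

No, they are not equal!

This asymmetry is why KL divergence is not a true distance metric.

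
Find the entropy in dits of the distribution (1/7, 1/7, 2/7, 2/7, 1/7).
0.6731 dits

Shannon entropy is H(X) = -Σ p(x) log p(x).

For P = (1/7, 1/7, 2/7, 2/7, 1/7):
H = -1/7 × log_10(1/7) -1/7 × log_10(1/7) -2/7 × log_10(2/7) -2/7 × log_10(2/7) -1/7 × log_10(1/7)
H = 0.6731 dits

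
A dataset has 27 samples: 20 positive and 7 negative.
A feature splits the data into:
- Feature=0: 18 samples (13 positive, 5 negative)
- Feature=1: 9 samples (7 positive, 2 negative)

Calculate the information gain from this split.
0.0026 bits

Information Gain = H(Y) - H(Y|Feature)

Before split:
P(positive) = 20/27 = 0.7407
H(Y) = 0.8256 bits

After split:
Feature=0: H = 0.8524 bits (weight = 18/27)
Feature=1: H = 0.7642 bits (weight = 9/27)
H(Y|Feature) = (18/27)×0.8524 + (9/27)×0.7642 = 0.8230 bits

Information Gain = 0.8256 - 0.8230 = 0.0026 bits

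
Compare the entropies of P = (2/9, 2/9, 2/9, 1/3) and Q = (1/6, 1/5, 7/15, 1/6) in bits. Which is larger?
P

Computing entropies in bits:
H(P) = 1.9749
H(Q) = 1.8392

Distribution P has higher entropy.

Intuition: The distribution closer to uniform (more spread out) has higher entropy.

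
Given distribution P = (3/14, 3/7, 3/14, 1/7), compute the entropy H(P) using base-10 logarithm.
0.5651 dits

Shannon entropy is H(X) = -Σ p(x) log p(x).

For P = (3/14, 3/7, 3/14, 1/7):
H = -3/14 × log_10(3/14) -3/7 × log_10(3/7) -3/14 × log_10(3/14) -1/7 × log_10(1/7)
H = 0.5651 dits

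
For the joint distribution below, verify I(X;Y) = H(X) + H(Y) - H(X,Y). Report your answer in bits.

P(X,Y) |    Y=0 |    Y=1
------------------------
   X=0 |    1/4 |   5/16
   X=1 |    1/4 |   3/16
I(X;Y) = 0.0115 bits

Mutual information has multiple equivalent forms:
- I(X;Y) = H(X) - H(X|Y)
- I(X;Y) = H(Y) - H(Y|X)
- I(X;Y) = H(X) + H(Y) - H(X,Y)

Computing all quantities:
H(X) = 0.9887, H(Y) = 1.0000, H(X,Y) = 1.9772
H(X|Y) = 0.9772, H(Y|X) = 0.9885

Verification:
H(X) - H(X|Y) = 0.9887 - 0.9772 = 0.0115
H(Y) - H(Y|X) = 1.0000 - 0.9885 = 0.0115
H(X) + H(Y) - H(X,Y) = 0.9887 + 1.0000 - 1.9772 = 0.0115

All forms give I(X;Y) = 0.0115 bits. ✓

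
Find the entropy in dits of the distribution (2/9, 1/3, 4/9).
0.4607 dits

Shannon entropy is H(X) = -Σ p(x) log p(x).

For P = (2/9, 1/3, 4/9):
H = -2/9 × log_10(2/9) -1/3 × log_10(1/3) -4/9 × log_10(4/9)
H = 0.4607 dits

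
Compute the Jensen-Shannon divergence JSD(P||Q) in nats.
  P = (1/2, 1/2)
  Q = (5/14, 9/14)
0.0105 nats

Jensen-Shannon divergence is:
JSD(P||Q) = 0.5 × D_KL(P||M) + 0.5 × D_KL(Q||M)
where M = 0.5 × (P + Q) is the mixture distribution.

M = 0.5 × (1/2, 1/2) + 0.5 × (5/14, 9/14) = (3/7, 4/7)

D_KL(P||M) = 0.0103 nats
D_KL(Q||M) = 0.0106 nats

JSD(P||Q) = 0.5 × 0.0103 + 0.5 × 0.0106 = 0.0105 nats

Unlike KL divergence, JSD is symmetric and bounded: 0 ≤ JSD ≤ log(2).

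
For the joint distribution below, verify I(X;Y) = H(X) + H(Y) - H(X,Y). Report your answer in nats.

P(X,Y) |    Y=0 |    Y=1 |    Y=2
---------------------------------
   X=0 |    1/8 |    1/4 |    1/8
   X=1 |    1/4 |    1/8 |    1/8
I(X;Y) = 0.0425 nats

Mutual information has multiple equivalent forms:
- I(X;Y) = H(X) - H(X|Y)
- I(X;Y) = H(Y) - H(Y|X)
- I(X;Y) = H(X) + H(Y) - H(X,Y)

Computing all quantities:
H(X) = 0.6931, H(Y) = 1.0822, H(X,Y) = 1.7329
H(X|Y) = 0.6507, H(Y|X) = 1.0397

Verification:
H(X) - H(X|Y) = 0.6931 - 0.6507 = 0.0425
H(Y) - H(Y|X) = 1.0822 - 1.0397 = 0.0425
H(X) + H(Y) - H(X,Y) = 0.6931 + 1.0822 - 1.7329 = 0.0425

All forms give I(X;Y) = 0.0425 nats. ✓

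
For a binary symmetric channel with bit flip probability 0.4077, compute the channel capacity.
0.0247 bits

For a binary symmetric channel (BSC) with error probability p:
Capacity C = 1 - H(p) bits per symbol

where H(p) = -p log₂(p) - (1-p) log₂(1-p) is the binary entropy function.

H(0.4077) = 0.9753 bits
C = 1 - 0.9753 = 0.0247 bits per symbol

This means we can reliably transmit up to 0.0247 bits of information per channel use.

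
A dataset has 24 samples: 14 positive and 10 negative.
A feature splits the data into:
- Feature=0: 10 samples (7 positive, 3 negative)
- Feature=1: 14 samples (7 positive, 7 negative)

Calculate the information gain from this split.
0.0293 bits

Information Gain = H(Y) - H(Y|Feature)

Before split:
P(positive) = 14/24 = 0.5833
H(Y) = 0.9799 bits

After split:
Feature=0: H = 0.8813 bits (weight = 10/24)
Feature=1: H = 1.0000 bits (weight = 14/24)
H(Y|Feature) = (10/24)×0.8813 + (14/24)×1.0000 = 0.9505 bits

Information Gain = 0.9799 - 0.9505 = 0.0293 bits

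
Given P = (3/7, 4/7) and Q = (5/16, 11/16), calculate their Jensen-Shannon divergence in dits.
0.0031 dits

Jensen-Shannon divergence is:
JSD(P||Q) = 0.5 × D_KL(P||M) + 0.5 × D_KL(Q||M)
where M = 0.5 × (P + Q) is the mixture distribution.

M = 0.5 × (3/7, 4/7) + 0.5 × (5/16, 11/16) = (0.370536, 0.629464)

D_KL(P||M) = 0.0031 dits
D_KL(Q||M) = 0.0032 dits

JSD(P||Q) = 0.5 × 0.0031 + 0.5 × 0.0032 = 0.0031 dits

Unlike KL divergence, JSD is symmetric and bounded: 0 ≤ JSD ≤ log(2).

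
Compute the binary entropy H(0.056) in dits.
0.0937 dits

The binary entropy function is:
H(p) = -p log(p) - (1-p) log(1-p)

H(0.056) = -0.056 × log_10(0.056) - 0.944 × log_10(0.944)
H(0.056) = 0.0937 dits

Note: Binary entropy is maximized at p=0.5 (H=1 bit) and minimized at p=0 or p=1 (H=0).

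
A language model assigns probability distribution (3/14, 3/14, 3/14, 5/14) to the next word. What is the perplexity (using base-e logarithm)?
3.8884

Perplexity is e^H (or exp(H) for natural log).

First, H = -Σ p log p = 1.3580 nats
Perplexity = e^1.3580 = 3.8884

Interpretation: The model's uncertainty is equivalent to choosing uniformly among 3.9 options.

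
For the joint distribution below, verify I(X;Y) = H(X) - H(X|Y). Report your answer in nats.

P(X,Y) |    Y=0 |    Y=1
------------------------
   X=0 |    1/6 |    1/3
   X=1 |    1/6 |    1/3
I(X;Y) = 0.0000 nats

Mutual information has multiple equivalent forms:
- I(X;Y) = H(X) - H(X|Y)
- I(X;Y) = H(Y) - H(Y|X)
- I(X;Y) = H(X) + H(Y) - H(X,Y)

Computing all quantities:
H(X) = 0.6931, H(Y) = 0.6365, H(X,Y) = 1.3297
H(X|Y) = 0.6931, H(Y|X) = 0.6365

Verification:
H(X) - H(X|Y) = 0.6931 - 0.6931 = 0.0000
H(Y) - H(Y|X) = 0.6365 - 0.6365 = 0.0000
H(X) + H(Y) - H(X,Y) = 0.6931 + 0.6365 - 1.3297 = 0.0000

All forms give I(X;Y) = 0.0000 nats. ✓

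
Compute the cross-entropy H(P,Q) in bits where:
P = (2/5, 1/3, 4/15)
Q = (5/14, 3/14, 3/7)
1.6609 bits

Cross-entropy: H(P,Q) = -Σ p(x) log q(x)

Alternatively: H(P,Q) = H(P) + D_KL(P||Q)
H(P) = 1.5656 bits
D_KL(P||Q) = 0.0953 bits

H(P,Q) = 1.5656 + 0.0953 = 1.6609 bits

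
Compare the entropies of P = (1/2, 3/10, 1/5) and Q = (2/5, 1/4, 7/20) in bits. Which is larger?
Q

Computing entropies in bits:
H(P) = 1.4855
H(Q) = 1.5589

Distribution Q has higher entropy.

Intuition: The distribution closer to uniform (more spread out) has higher entropy.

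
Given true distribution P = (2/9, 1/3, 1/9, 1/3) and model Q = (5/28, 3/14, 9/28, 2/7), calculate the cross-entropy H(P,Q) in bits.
2.0775 bits

Cross-entropy: H(P,Q) = -Σ p(x) log q(x)

Alternatively: H(P,Q) = H(P) + D_KL(P||Q)
H(P) = 1.8911 bits
D_KL(P||Q) = 0.1864 bits

H(P,Q) = 1.8911 + 0.1864 = 2.0775 bits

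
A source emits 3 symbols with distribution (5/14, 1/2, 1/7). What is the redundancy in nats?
0.1063 nats

Redundancy measures how far a source is from maximum entropy:
R = H_max - H(X)

Maximum entropy for 3 symbols: H_max = log_e(3) = 1.0986 nats
Actual entropy: H(X) = 0.9923 nats
Redundancy: R = 1.0986 - 0.9923 = 0.1063 nats

This redundancy represents potential for compression: the source could be compressed by 0.1063 nats per symbol.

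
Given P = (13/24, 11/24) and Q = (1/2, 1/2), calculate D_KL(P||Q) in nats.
0.0035 nats

KL divergence: D_KL(P||Q) = Σ p(x) log(p(x)/q(x))

Computing term by term:
  x=0: 13/24 × log_e[(13/24)/(1/2)] = 13/24 × 0.0800 = 0.0434
  x=1: 11/24 × log_e[(11/24)/(1/2)] = 11/24 × -0.0870 = -0.0399

D_KL(P||Q) = 0.0035 nats

Note: KL divergence is always non-negative and equals 0 iff P = Q.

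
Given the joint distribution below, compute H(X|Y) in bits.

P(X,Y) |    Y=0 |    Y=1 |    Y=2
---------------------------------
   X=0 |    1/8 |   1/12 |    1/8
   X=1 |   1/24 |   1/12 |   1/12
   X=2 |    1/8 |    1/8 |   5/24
1.4955 bits

Using the chain rule: H(X|Y) = H(X,Y) - H(Y)

First, compute H(X,Y) = 3.0587 bits

Marginal P(Y) = (7/24, 7/24, 5/12)
H(Y) = 1.5632 bits

H(X|Y) = H(X,Y) - H(Y) = 3.0587 - 1.5632 = 1.4955 bits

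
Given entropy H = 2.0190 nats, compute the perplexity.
7.5308

Perplexity is e^H (or exp(H) for natural log).

H = 2.0190 nats
Perplexity = e^2.0190 = 7.5308

Interpretation: The model's uncertainty is equivalent to choosing uniformly among 7.5 options.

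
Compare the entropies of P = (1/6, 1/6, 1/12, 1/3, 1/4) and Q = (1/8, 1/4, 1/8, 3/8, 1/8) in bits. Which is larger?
P

Computing entropies in bits:
H(P) = 2.1887
H(Q) = 2.1556

Distribution P has higher entropy.

Intuition: The distribution closer to uniform (more spread out) has higher entropy.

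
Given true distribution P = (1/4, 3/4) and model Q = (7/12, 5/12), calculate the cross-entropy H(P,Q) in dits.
0.3437 dits

Cross-entropy: H(P,Q) = -Σ p(x) log q(x)

Alternatively: H(P,Q) = H(P) + D_KL(P||Q)
H(P) = 0.2442 dits
D_KL(P||Q) = 0.0995 dits

H(P,Q) = 0.2442 + 0.0995 = 0.3437 dits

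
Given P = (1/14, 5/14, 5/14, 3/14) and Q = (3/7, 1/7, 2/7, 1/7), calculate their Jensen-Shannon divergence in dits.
0.0435 dits

Jensen-Shannon divergence is:
JSD(P||Q) = 0.5 × D_KL(P||M) + 0.5 × D_KL(Q||M)
where M = 0.5 × (P + Q) is the mixture distribution.

M = 0.5 × (1/14, 5/14, 5/14, 3/14) + 0.5 × (3/7, 1/7, 2/7, 1/7) = (1/4, 1/4, 9/28, 5/28)

D_KL(P||M) = 0.0498 dits
D_KL(Q||M) = 0.0371 dits

JSD(P||Q) = 0.5 × 0.0498 + 0.5 × 0.0371 = 0.0435 dits

Unlike KL divergence, JSD is symmetric and bounded: 0 ≤ JSD ≤ log(2).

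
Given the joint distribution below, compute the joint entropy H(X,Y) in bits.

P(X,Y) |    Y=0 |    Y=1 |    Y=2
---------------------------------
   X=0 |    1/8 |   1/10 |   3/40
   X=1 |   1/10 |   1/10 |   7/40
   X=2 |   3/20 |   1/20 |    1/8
3.0935 bits

Joint entropy is H(X,Y) = -Σ_{x,y} p(x,y) log p(x,y).

Summing over all non-zero entries:
H(X,Y) = -[1/8·log_2(1/8) + 1/10·log_2(1/10) + 3/40·log_2(3/40) + 1/10·log_2(1/10) + 1/10·log_2(1/10) + 7/40·log_2(7/40) + 3/20·log_2(3/20) + 1/20·log_2(1/20) + 1/8·log_2(1/8)]
H(X,Y) = 3.0935 bits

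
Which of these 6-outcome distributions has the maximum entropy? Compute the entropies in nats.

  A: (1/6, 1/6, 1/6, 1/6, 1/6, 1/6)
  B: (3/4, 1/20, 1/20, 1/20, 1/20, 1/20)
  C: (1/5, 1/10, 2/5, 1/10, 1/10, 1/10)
A

For a discrete distribution over n outcomes, entropy is maximized by the uniform distribution.

Computing entropies:
H(A) = 1.7918 nats
H(B) = 0.9647 nats
H(C) = 1.6094 nats

The uniform distribution (where all probabilities equal 1/6) achieves the maximum entropy of log_e(6) = 1.7918 nats.

Distribution A has the highest entropy.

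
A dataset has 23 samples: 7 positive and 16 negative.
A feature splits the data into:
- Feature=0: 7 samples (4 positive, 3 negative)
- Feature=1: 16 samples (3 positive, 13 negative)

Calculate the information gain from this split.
0.1024 bits

Information Gain = H(Y) - H(Y|Feature)

Before split:
P(positive) = 7/23 = 0.3043
H(Y) = 0.8865 bits

After split:
Feature=0: H = 0.9852 bits (weight = 7/23)
Feature=1: H = 0.6962 bits (weight = 16/23)
H(Y|Feature) = (7/23)×0.9852 + (16/23)×0.6962 = 0.7842 bits

Information Gain = 0.8865 - 0.7842 = 0.1024 bits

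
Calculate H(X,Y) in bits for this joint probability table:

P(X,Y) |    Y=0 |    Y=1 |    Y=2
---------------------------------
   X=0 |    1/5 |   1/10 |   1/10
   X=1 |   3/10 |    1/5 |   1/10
2.4464 bits

Joint entropy is H(X,Y) = -Σ_{x,y} p(x,y) log p(x,y).

Summing over all non-zero entries:
H(X,Y) = -[1/5·log_2(1/5) + 1/10·log_2(1/10) + 1/10·log_2(1/10) + 3/10·log_2(3/10) + 1/5·log_2(1/5) + 1/10·log_2(1/10)]
H(X,Y) = 2.4464 bits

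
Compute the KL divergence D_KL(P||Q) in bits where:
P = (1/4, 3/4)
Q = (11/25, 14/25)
0.1122 bits

KL divergence: D_KL(P||Q) = Σ p(x) log(p(x)/q(x))

Computing term by term:
  x=0: 1/4 × log_2[(1/4)/(11/25)] = 1/4 × -0.8156 = -0.2039
  x=1: 3/4 × log_2[(3/4)/(14/25)] = 3/4 × 0.4215 = 0.3161

D_KL(P||Q) = 0.1122 bits

Note: KL divergence is always non-negative and equals 0 iff P = Q.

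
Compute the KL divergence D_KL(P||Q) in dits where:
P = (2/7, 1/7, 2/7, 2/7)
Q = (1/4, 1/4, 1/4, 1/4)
0.0150 dits

KL divergence: D_KL(P||Q) = Σ p(x) log(p(x)/q(x))

Computing term by term:
  x=0: 2/7 × log_10[(2/7)/(1/4)] = 2/7 × 0.0580 = 0.0166
  x=1: 1/7 × log_10[(1/7)/(1/4)] = 1/7 × -0.2430 = -0.0347
  x=2: 2/7 × log_10[(2/7)/(1/4)] = 2/7 × 0.0580 = 0.0166
  x=3: 2/7 × log_10[(2/7)/(1/4)] = 2/7 × 0.0580 = 0.0166

D_KL(P||Q) = 0.0150 dits

Note: KL divergence is always non-negative and equals 0 iff P = Q.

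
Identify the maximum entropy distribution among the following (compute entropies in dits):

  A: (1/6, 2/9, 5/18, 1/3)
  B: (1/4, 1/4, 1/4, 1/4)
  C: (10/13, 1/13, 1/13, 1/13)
B

For a discrete distribution over n outcomes, entropy is maximized by the uniform distribution.

Computing entropies:
H(A) = 0.5884 dits
H(B) = 0.6021 dits
H(C) = 0.3447 dits

The uniform distribution (where all probabilities equal 1/4) achieves the maximum entropy of log_10(4) = 0.6021 dits.

Distribution B has the highest entropy.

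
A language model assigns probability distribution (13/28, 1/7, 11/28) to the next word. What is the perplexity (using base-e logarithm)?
2.7217

Perplexity is e^H (or exp(H) for natural log).

First, H = -Σ p log p = 1.0013 nats
Perplexity = e^1.0013 = 2.7217

Interpretation: The model's uncertainty is equivalent to choosing uniformly among 2.7 options.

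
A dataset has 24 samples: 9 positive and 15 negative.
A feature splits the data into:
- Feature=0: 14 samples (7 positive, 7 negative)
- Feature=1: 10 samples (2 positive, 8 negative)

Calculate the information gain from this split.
0.0703 bits

Information Gain = H(Y) - H(Y|Feature)

Before split:
P(positive) = 9/24 = 0.3750
H(Y) = 0.9544 bits

After split:
Feature=0: H = 1.0000 bits (weight = 14/24)
Feature=1: H = 0.7219 bits (weight = 10/24)
H(Y|Feature) = (14/24)×1.0000 + (10/24)×0.7219 = 0.8841 bits

Information Gain = 0.9544 - 0.8841 = 0.0703 bits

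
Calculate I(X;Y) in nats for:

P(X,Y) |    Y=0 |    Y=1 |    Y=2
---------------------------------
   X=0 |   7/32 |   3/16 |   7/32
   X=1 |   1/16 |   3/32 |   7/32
0.0303 nats

Mutual information: I(X;Y) = H(X) + H(Y) - H(X,Y)

Marginals:
P(X) = (5/8, 3/8), H(X) = 0.6616 nats
P(Y) = (9/32, 9/32, 7/16), H(Y) = 1.0752 nats

Joint entropy: H(X,Y) = 1.7065 nats

I(X;Y) = 0.6616 + 1.0752 - 1.7065 = 0.0303 nats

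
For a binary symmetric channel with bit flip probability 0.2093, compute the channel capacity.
0.2599 bits

For a binary symmetric channel (BSC) with error probability p:
Capacity C = 1 - H(p) bits per symbol

where H(p) = -p log₂(p) - (1-p) log₂(1-p) is the binary entropy function.

H(0.2093) = 0.7401 bits
C = 1 - 0.7401 = 0.2599 bits per symbol

This means we can reliably transmit up to 0.2599 bits of information per channel use.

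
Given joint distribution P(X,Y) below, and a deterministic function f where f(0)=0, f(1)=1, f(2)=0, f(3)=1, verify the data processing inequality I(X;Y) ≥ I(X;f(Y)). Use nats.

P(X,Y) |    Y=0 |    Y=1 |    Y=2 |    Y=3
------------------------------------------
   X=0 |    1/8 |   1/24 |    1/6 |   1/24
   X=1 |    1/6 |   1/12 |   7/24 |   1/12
I(X;Y) = 0.0028, I(X;f(Y)) = 0.0012, inequality holds: 0.0028 ≥ 0.0012

Data Processing Inequality: For any Markov chain X → Y → Z, we have I(X;Y) ≥ I(X;Z).

Here Z = f(Y) is a deterministic function of Y, forming X → Y → Z.

Original I(X;Y) = 0.0028 nats

After applying f:
P(X,Z) where Z=f(Y):
- P(X,Z=0) = P(X,Y=0) + P(X,Y=2)
- P(X,Z=1) = P(X,Y=1) + P(X,Y=3)

I(X;Z) = I(X;f(Y)) = 0.0012 nats

Verification: 0.0028 ≥ 0.0012 ✓

Information cannot be created by processing; the function f can only lose information about X.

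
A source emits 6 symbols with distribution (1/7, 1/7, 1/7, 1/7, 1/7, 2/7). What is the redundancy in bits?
0.0633 bits

Redundancy measures how far a source is from maximum entropy:
R = H_max - H(X)

Maximum entropy for 6 symbols: H_max = log_2(6) = 2.5850 bits
Actual entropy: H(X) = 2.5216 bits
Redundancy: R = 2.5850 - 2.5216 = 0.0633 bits

This redundancy represents potential for compression: the source could be compressed by 0.0633 bits per symbol.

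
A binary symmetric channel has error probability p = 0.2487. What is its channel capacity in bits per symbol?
0.1908 bits

For a binary symmetric channel (BSC) with error probability p:
Capacity C = 1 - H(p) bits per symbol

where H(p) = -p log₂(p) - (1-p) log₂(1-p) is the binary entropy function.

H(0.2487) = 0.8092 bits
C = 1 - 0.8092 = 0.1908 bits per symbol

This means we can reliably transmit up to 0.1908 bits of information per channel use.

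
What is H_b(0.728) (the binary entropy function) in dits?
0.2542 dits

The binary entropy function is:
H(p) = -p log(p) - (1-p) log(1-p)

H(0.728) = -0.728 × log_10(0.728) - 0.272 × log_10(0.272)
H(0.728) = 0.2542 dits

Note: Binary entropy is maximized at p=0.5 (H=1 bit) and minimized at p=0 or p=1 (H=0).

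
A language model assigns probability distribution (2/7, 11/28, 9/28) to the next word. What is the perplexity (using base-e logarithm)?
2.9737

Perplexity is e^H (or exp(H) for natural log).

First, H = -Σ p log p = 1.0898 nats
Perplexity = e^1.0898 = 2.9737

Interpretation: The model's uncertainty is equivalent to choosing uniformly among 3.0 options.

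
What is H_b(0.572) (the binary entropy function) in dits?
0.2965 dits

The binary entropy function is:
H(p) = -p log(p) - (1-p) log(1-p)

H(0.572) = -0.572 × log_10(0.572) - 0.428 × log_10(0.428)
H(0.572) = 0.2965 dits

Note: Binary entropy is maximized at p=0.5 (H=1 bit) and minimized at p=0 or p=1 (H=0).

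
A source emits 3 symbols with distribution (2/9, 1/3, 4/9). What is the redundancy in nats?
0.0378 nats

Redundancy measures how far a source is from maximum entropy:
R = H_max - H(X)

Maximum entropy for 3 symbols: H_max = log_e(3) = 1.0986 nats
Actual entropy: H(X) = 1.0609 nats
Redundancy: R = 1.0986 - 1.0609 = 0.0378 nats

This redundancy represents potential for compression: the source could be compressed by 0.0378 nats per symbol.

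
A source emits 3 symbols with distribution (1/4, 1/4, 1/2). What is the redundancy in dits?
0.0256 dits

Redundancy measures how far a source is from maximum entropy:
R = H_max - H(X)

Maximum entropy for 3 symbols: H_max = log_10(3) = 0.4771 dits
Actual entropy: H(X) = 0.4515 dits
Redundancy: R = 0.4771 - 0.4515 = 0.0256 dits

This redundancy represents potential for compression: the source could be compressed by 0.0256 dits per symbol.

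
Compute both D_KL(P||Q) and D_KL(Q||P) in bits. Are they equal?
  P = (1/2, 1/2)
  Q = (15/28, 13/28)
D_KL(P||Q) = 0.0037, D_KL(Q||P) = 0.0037

KL divergence is not symmetric: D_KL(P||Q) ≠ D_KL(Q||P) in general.

D_KL(P||Q) = 0.0037 bits
D_KL(Q||P) = 0.0037 bits

In this case they happen to be equal (to 4 decimal places).

This asymmetry is why KL divergence is not a true distance metric.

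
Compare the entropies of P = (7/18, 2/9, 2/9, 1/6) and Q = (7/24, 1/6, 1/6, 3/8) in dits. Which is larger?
P

Computing entropies in dits:
H(P) = 0.5795
H(Q) = 0.5752

Distribution P has higher entropy.

Intuition: The distribution closer to uniform (more spread out) has higher entropy.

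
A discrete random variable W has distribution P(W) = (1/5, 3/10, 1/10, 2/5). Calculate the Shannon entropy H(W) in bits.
1.8464 bits

Shannon entropy is H(X) = -Σ p(x) log p(x).

For P = (1/5, 3/10, 1/10, 2/5):
H = -1/5 × log_2(1/5) -3/10 × log_2(3/10) -1/10 × log_2(1/10) -2/5 × log_2(2/5)
H = 1.8464 bits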